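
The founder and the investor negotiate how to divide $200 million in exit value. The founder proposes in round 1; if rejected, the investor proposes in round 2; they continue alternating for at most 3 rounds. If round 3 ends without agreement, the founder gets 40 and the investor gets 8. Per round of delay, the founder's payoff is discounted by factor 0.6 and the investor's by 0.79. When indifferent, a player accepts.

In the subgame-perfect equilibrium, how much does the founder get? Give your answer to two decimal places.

133.01

Work backward from the last round.
Round 3 (the founder proposes): the investor gets 8 if talks fail, so the founder offers 8 and keeps 192.
Round 2 (the investor proposes): the founder can get 192 next round, worth 0.6 × 192 = 115.2 now, so the investor offers 115.2, keeping 84.8.
Round 1 (the founder proposes): the investor can get 84.8 next round, worth 0.79 × 84.8 = 66.992 now; the founder offers that and keeps 133.008.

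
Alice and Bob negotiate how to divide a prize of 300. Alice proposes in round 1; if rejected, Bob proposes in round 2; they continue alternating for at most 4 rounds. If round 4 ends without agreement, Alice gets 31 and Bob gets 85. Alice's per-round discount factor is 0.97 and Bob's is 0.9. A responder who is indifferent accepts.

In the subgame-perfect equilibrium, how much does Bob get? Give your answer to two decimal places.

219.45

Work backward from the last round.
Round 4 (Bob proposes): Alice gets 31 if talks fail, so Bob offers 31 and keeps 269.
Round 3 (Alice proposes): Bob can get 269 next round, worth 0.9 × 269 = 242.1 now. Alice offers 242.1 and keeps 300 − 242.1 = 57.9.
Round 2 (Bob proposes): Alice can get 57.9 next round, worth 0.97 × 57.9 = 56.163 now, so Bob offers 56.163, keeping 243.837.
Round 1 (Alice proposes): Bob can get 243.837 next round, worth 0.9 × 243.837 = 219.4533 now, so Alice offers 219.4533, keeping 80.5467.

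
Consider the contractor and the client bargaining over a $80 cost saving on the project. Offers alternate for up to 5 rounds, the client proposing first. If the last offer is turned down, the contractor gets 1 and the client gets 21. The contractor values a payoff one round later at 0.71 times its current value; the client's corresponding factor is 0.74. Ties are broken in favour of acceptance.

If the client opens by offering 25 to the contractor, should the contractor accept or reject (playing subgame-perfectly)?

Accept

Round 5 (the client proposes): the contractor gets 1 if talks fail, so the client offers 1 and keeps 79.
Round 4 (the contractor proposes): the client can get 79 next round, worth 0.74 × 79 = 58.46 now; the contractor offers that and keeps 21.54.
Round 3 (the client proposes): the contractor can get 21.54 next round, worth 0.71 × 21.54 = 15.2934 now, so the client offers 15.2934, keeping 64.7066.
Round 2 (the contractor proposes): the client can get 64.7066 next round, worth 0.74 × 64.7066 = 47.882884 now, so the contractor offers 47.882884, keeping 32.117116.
So by rejecting in round 1, the contractor gets 32.117116 next round, worth 0.71 × 32.117116 = 22.80315236 now.
Offer 25 ≥ 22.80315236, so the contractor accepts.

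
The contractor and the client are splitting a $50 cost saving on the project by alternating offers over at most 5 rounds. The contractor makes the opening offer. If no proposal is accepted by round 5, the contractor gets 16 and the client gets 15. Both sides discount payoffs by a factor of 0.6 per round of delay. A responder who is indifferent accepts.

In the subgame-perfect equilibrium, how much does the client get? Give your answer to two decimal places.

18.26

Round 5 (the contractor proposes): the client gets 15 if talks fail, so the contractor offers 15 and keeps 35.
Round 4 (the client proposes): the contractor can get 35 next round, worth 0.6 × 35 = 21 now. The client offers 21 and keeps 50 − 21 = 29.
Round 3 (the contractor proposes): the client can get 29 next round, worth 0.6 × 29 = 17.4 now; the contractor offers that and keeps 32.6.
Round 2 (the client proposes): the contractor can get 32.6 next round, worth 0.6 × 32.6 = 19.56 now, so the client offers 19.56, keeping 30.44.
Round 1 (the contractor proposes): the client can get 30.44 next round, worth 0.6 × 30.44 = 18.264 now; the contractor offers that and keeps 31.736.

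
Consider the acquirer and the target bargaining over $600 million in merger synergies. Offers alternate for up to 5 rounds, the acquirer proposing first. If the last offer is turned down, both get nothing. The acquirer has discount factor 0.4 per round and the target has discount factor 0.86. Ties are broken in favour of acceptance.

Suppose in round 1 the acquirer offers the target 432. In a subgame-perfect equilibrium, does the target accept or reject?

Round 5 (the acquirer proposes): rejection yields 0 for the target; the acquirer offers 0 and keeps 600.
Round 4 (the target proposes): the acquirer can get 600 next round, worth 0.4 × 600 = 240 now, so the target offers 240, keeping 360.
Round 3 (the acquirer proposes): the target can get 360 next round, worth 0.86 × 360 = 309.6 now. The acquirer offers 309.6 and keeps 600 − 309.6 = 290.4.
Round 2 (the target proposes): the acquirer can get 290.4 next round, worth 0.4 × 290.4 = 116.16 now; the target offers that and keeps 483.84.
So by rejecting in round 1, the target gets 483.84 next round, worth 0.86 × 483.84 = 416.1024 now.
Offer 432 ≥ 416.1024, so the target accepts.

Accept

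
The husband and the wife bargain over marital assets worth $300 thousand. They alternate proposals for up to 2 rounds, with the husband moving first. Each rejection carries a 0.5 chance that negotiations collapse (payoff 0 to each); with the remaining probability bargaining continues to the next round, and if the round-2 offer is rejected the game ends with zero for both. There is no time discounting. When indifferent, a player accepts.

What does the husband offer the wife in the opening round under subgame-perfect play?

By backward induction:
Round 2 (the wife proposes): rejection yields 0 for the husband; the wife offers 0 and keeps 300.
Round 1 (the husband proposes): rejecting gives the wife an expected 0.5 × 300 = 150; the husband offers that and keeps 150.

150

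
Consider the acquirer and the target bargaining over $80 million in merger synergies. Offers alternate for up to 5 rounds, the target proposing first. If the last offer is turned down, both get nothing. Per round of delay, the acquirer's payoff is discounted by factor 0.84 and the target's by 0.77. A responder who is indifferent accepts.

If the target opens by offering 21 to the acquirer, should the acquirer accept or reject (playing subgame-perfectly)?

Reject

Work out the acquirer's continuation value if the offer is rejected.
Round 5 (the target proposes): the acquirer will accept anything ≥ 0, so the target offers 0 and keeps 80.
Round 4 (the acquirer proposes): the target can get 80 next round, worth 0.77 × 80 = 61.6 now. The acquirer offers 61.6 and keeps 80 − 61.6 = 18.4.
Round 3 (the target proposes): the acquirer can get 18.4 next round, worth 0.84 × 18.4 = 15.456 now; the target offers that and keeps 64.544.
Round 2 (the acquirer proposes): the target can get 64.544 next round, worth 0.77 × 64.544 = 49.69888 now. The acquirer offers 49.69888 and keeps 80 − 49.69888 = 30.30112.
So by rejecting in round 1, the acquirer gets 30.30112 next round, worth 0.84 × 30.30112 = 25.4529408 now.
Offer 21 < 25.4529408, so the acquirer rejects.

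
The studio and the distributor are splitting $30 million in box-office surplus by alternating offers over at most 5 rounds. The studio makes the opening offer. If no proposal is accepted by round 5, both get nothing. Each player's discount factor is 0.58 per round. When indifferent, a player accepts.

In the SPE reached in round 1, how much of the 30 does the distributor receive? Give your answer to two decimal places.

By backward induction:
Round 5 (the studio proposes): the distributor will accept anything ≥ 0, so the studio offers 0 and keeps 30.
Round 4 (the distributor proposes): the studio can get 30 next round, worth 0.58 × 30 = 17.4 now. The distributor offers 17.4 and keeps 30 − 17.4 = 12.6.
Round 3 (the studio proposes): the distributor can get 12.6 next round, worth 0.58 × 12.6 = 7.308 now. The studio offers 7.308 and keeps 30 − 7.308 = 22.692.
Round 2 (the distributor proposes): the studio can get 22.692 next round, worth 0.58 × 22.692 = 13.16136 now. The distributor offers 13.16136 and keeps 30 − 13.16136 = 16.83864.
Round 1 (the studio proposes): the distributor can get 16.83864 next round, worth 0.58 × 16.83864 = 9.7664112 now. The studio offers 9.7664112 and keeps 30 − 9.7664112 = 20.2335888.

9.77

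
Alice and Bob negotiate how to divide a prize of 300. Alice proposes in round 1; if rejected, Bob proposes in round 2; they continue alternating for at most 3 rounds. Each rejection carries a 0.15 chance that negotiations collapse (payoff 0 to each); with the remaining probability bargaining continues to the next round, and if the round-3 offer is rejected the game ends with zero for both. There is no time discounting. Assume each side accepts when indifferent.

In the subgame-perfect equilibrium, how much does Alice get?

261.75

Round 3 (Alice proposes): rejection yields 0 for Bob; Alice offers 0 and keeps 300.
Round 2 (Bob proposes): rejecting gives Alice an expected 0.85 × 300 = 255; Bob offers that and keeps 45.
Round 1 (Alice proposes): rejecting gives Bob an expected 0.85 × 45 = 38.25. Alice offers 38.25 and keeps 300 − 38.25 = 261.75.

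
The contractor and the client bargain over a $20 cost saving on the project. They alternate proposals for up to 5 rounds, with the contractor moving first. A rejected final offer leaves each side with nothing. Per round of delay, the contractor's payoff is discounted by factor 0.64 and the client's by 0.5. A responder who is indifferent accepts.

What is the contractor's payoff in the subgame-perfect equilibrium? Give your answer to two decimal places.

15.25

Round 5 (the contractor proposes): the client will accept anything ≥ 0, so the contractor offers 0 and keeps 20.
Round 4 (the client proposes): the contractor can get 20 next round, worth 0.64 × 20 = 12.8 now. The client offers 12.8 and keeps 20 − 12.8 = 7.2.
Round 3 (the contractor proposes): the client can get 7.2 next round, worth 0.5 × 7.2 = 3.6 now. The contractor offers 3.6 and keeps 20 − 3.6 = 16.4.
Round 2 (the client proposes): the contractor can get 16.4 next round, worth 0.64 × 16.4 = 10.496 now; the client offers that and keeps 9.504.
Round 1 (the contractor proposes): the client can get 9.504 next round, worth 0.5 × 9.504 = 4.752 now. The contractor offers 4.752 and keeps 20 − 4.752 = 15.248.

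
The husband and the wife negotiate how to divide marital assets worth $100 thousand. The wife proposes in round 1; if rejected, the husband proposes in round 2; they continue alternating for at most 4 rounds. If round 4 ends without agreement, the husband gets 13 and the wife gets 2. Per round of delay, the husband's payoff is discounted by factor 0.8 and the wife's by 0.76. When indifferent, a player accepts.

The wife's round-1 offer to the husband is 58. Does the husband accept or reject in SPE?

Reject

Round 4 (the husband proposes): the wife gets 2 if talks fail, so the husband offers 2 and keeps 98.
Round 3 (the wife proposes): the husband can get 98 next round, worth 0.8 × 98 = 78.4 now, so the wife offers 78.4, keeping 21.6.
Round 2 (the husband proposes): the wife can get 21.6 next round, worth 0.76 × 21.6 = 16.416 now. The husband offers 16.416 and keeps 100 − 16.416 = 83.584.
So by rejecting in round 1, the husband gets 83.584 next round, worth 0.8 × 83.584 = 66.8672 now.
Offer 58 < 66.8672, so the husband rejects.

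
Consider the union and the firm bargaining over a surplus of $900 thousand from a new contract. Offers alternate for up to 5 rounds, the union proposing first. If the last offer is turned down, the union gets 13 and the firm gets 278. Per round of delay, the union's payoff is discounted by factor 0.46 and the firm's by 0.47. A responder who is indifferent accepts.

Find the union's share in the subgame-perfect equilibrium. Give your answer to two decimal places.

Round 5 (the union proposes): the firm gets 278 if talks fail, so the union offers 278 and keeps 622.
Round 4 (the firm proposes): the union can get 622 next round, worth 0.46 × 622 = 286.12 now; the firm offers that and keeps 613.88.
Round 3 (the union proposes): the firm can get 613.88 next round, worth 0.47 × 613.88 = 288.5236 now. The union offers 288.5236 and keeps 900 − 288.5236 = 611.4764.
Round 2 (the firm proposes): the union can get 611.4764 next round, worth 0.46 × 611.4764 = 281.279144 now; the firm offers that and keeps 618.720856.
Round 1 (the union proposes): the firm can get 618.720856 next round, worth 0.47 × 618.720856 = 290.79880232 now; the union offers that and keeps 609.20119768.

609.20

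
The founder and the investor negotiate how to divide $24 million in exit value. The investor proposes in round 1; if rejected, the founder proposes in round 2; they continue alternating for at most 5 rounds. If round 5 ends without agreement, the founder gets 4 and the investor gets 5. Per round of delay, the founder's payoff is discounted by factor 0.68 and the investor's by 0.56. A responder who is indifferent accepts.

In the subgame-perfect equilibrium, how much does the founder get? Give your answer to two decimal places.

10.50

Round 5 (the investor proposes): the founder gets 4 if talks fail, so the investor offers 4 and keeps 20.
Round 4 (the founder proposes): the investor can get 20 next round, worth 0.56 × 20 = 11.2 now, so the founder offers 11.2, keeping 12.8.
Round 3 (the investor proposes): the founder can get 12.8 next round, worth 0.68 × 12.8 = 8.704 now, so the investor offers 8.704, keeping 15.296.
Round 2 (the founder proposes): the investor can get 15.296 next round, worth 0.56 × 15.296 = 8.56576 now. The founder offers 8.56576 and keeps 24 − 8.56576 = 15.43424.
Round 1 (the investor proposes): the founder can get 15.43424 next round, worth 0.68 × 15.43424 = 10.4952832 now, so the investor offers 10.4952832, keeping 13.5047168.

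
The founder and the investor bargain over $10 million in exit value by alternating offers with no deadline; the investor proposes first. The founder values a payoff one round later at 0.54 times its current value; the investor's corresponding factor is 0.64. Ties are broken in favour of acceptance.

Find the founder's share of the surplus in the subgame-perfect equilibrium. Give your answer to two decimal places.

2.97

When the investor proposes, the founder accepts any offer worth at least 0.54 times what the founder would get by proposing next round; and vice versa.
This gives x = 10 − 0.54y and y = 10 − 0.64x, where x and y are each side's share when it proposes.
Hence (1 − 0.54·0.64)x = 10(1 − 0.54), i.e. 0.6544·x = 4.6.
x ≈ 7.0293; the founder's share is 10 − x ≈ 2.9707.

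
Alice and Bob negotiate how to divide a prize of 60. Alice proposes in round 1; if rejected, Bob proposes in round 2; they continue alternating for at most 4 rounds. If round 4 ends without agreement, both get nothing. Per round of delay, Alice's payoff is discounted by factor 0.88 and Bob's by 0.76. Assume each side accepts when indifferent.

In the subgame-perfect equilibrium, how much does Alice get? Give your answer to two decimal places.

24.03

Work backward from the last round.
Round 4 (Bob proposes): rejection yields 0 for Alice; Bob offers 0 and keeps 60.
Round 3 (Alice proposes): Bob can get 60 next round, worth 0.76 × 60 = 45.6 now, so Alice offers 45.6, keeping 14.4.
Round 2 (Bob proposes): Alice can get 14.4 next round, worth 0.88 × 14.4 = 12.672 now, so Bob offers 12.672, keeping 47.328.
Round 1 (Alice proposes): Bob can get 47.328 next round, worth 0.76 × 47.328 = 35.96928 now. Alice offers 35.96928 and keeps 60 − 35.96928 = 24.03072.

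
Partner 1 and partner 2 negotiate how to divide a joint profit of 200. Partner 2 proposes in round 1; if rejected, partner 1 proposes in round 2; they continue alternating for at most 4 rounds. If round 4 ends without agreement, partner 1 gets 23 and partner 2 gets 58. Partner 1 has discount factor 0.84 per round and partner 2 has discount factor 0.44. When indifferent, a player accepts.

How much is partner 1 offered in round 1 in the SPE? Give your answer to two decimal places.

Round 4 (partner 1 proposes): partner 2 gets 58 if talks fail, so partner 1 offers 58 and keeps 142.
Round 3 (partner 2 proposes): partner 1 can get 142 next round, worth 0.84 × 142 = 119.28 now. Partner 2 offers 119.28 and keeps 200 − 119.28 = 80.72.
Round 2 (partner 1 proposes): partner 2 can get 80.72 next round, worth 0.44 × 80.72 = 35.5168 now, so partner 1 offers 35.5168, keeping 164.4832.
Round 1 (partner 2 proposes): partner 1 can get 164.4832 next round, worth 0.84 × 164.4832 = 138.165888 now; partner 2 offers that and keeps 61.834112.

138.17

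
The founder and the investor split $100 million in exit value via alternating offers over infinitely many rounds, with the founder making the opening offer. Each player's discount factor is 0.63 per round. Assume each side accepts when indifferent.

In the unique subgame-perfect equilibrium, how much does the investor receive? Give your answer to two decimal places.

Let x be the founder's share when the founder proposes and y be the investor's share when the investor proposes.
The investor accepts iff offered ≥ 0.63·y, so x = 100 − 0.63y. Symmetrically y = 100 − 0.63x.
Substituting: x = 100 − 0.63(100 − 0.63x), giving x(1 − 0.63·0.63) = 100(1 − 0.63).
So x = 100 × 0.37 / 0.6031 ≈ 61.3497, and the investor receives 100 − x ≈ 38.6503.

38.65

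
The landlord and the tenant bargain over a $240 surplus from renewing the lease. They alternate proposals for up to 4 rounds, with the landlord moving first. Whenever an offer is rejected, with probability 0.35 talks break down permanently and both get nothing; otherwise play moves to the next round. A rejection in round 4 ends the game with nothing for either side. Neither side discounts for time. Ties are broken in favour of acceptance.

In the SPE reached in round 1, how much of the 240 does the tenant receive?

By backward induction:
Round 4 (the tenant proposes): the landlord will accept anything ≥ 0, so the tenant offers 0 and keeps 240.
Round 3 (the landlord proposes): rejecting gives the tenant an expected 0.65 × 240 = 156, so the landlord offers 156, keeping 84.
Round 2 (the tenant proposes): rejecting gives the landlord an expected 0.65 × 84 = 54.6, so the tenant offers 54.6, keeping 185.4.
Round 1 (the landlord proposes): rejecting gives the tenant an expected 0.65 × 185.4 = 120.51, so the landlord offers 120.51, keeping 119.49.

120.51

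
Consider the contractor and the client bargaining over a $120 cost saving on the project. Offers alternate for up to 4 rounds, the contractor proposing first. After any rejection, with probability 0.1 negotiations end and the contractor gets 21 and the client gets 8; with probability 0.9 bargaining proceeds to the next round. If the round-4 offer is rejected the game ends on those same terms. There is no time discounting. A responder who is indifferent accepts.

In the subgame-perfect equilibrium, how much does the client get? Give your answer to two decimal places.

Round 4 (the client proposes): the contractor gets 21 if talks fail, so the client offers 21 and keeps 99.
Round 3 (the contractor proposes): rejecting gives the client an expected 0.9 × 99 + 0.1 × 8 = 89.9, so the contractor offers 89.9, keeping 30.1.
Round 2 (the client proposes): rejecting gives the contractor an expected 0.9 × 30.1 + 0.1 × 21 = 29.19. The client offers 29.19 and keeps 120 − 29.19 = 90.81.
Round 1 (the contractor proposes): rejecting gives the client an expected 0.9 × 90.81 + 0.1 × 8 = 82.529, so the contractor offers 82.529, keeping 37.471.

82.53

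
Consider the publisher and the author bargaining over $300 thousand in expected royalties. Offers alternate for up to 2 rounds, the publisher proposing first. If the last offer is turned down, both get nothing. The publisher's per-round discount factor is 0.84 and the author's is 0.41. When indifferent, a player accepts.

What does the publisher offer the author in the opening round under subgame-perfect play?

123

Work backward from the last round.
Round 2 (the author proposes): rejection yields 0 for the publisher; the author offers 0 and keeps 300.
Round 1 (the publisher proposes): the author can get 300 next round, worth 0.41 × 300 = 123 now; the publisher offers that and keeps 177.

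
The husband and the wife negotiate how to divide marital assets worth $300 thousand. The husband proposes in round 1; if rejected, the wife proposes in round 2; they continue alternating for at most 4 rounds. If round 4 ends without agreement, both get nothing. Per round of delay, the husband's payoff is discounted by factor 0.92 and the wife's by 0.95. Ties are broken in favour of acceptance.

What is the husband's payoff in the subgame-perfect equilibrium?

28.11

Round 4 (the wife proposes): rejection yields 0 for the husband; the wife offers 0 and keeps 300.
Round 3 (the husband proposes): the wife can get 300 next round, worth 0.95 × 300 = 285 now. The husband offers 285 and keeps 300 − 285 = 15.
Round 2 (the wife proposes): the husband can get 15 next round, worth 0.92 × 15 = 13.8 now. The wife offers 13.8 and keeps 300 − 13.8 = 286.2.
Round 1 (the husband proposes): the wife can get 286.2 next round, worth 0.95 × 286.2 = 271.89 now; the husband offers that and keeps 28.11.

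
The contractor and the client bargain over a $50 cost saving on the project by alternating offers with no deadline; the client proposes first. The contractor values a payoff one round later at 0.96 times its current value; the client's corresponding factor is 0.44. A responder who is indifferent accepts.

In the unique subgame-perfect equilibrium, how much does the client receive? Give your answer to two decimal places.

3.46

Let x be the client's share when the client proposes and y be the contractor's share when the contractor proposes.
The contractor accepts iff offered ≥ 0.96·y, so x = 50 − 0.96y. Symmetrically y = 50 − 0.44x.
Substituting: x = 50 − 0.96(50 − 0.44x), giving x(1 − 0.44·0.96) = 50(1 − 0.96).
So x = 50 × 0.04 / 0.5776 ≈ 3.4626, and the contractor receives 50 − x ≈ 46.5374.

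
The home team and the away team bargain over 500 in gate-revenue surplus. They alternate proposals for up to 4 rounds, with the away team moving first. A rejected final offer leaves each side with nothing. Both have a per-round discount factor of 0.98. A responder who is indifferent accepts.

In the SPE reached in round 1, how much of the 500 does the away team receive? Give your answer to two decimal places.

19.60

Round 4 (the home team proposes): the away team will accept anything ≥ 0, so the home team offers 0 and keeps 500.
Round 3 (the away team proposes): the home team can get 500 next round, worth 0.98 × 500 = 490 now; the away team offers that and keeps 10.
Round 2 (the home team proposes): the away team can get 10 next round, worth 0.98 × 10 = 9.8 now. The home team offers 9.8 and keeps 500 − 9.8 = 490.2.
Round 1 (the away team proposes): the home team can get 490.2 next round, worth 0.98 × 490.2 = 480.396 now; the away team offers that and keeps 19.604.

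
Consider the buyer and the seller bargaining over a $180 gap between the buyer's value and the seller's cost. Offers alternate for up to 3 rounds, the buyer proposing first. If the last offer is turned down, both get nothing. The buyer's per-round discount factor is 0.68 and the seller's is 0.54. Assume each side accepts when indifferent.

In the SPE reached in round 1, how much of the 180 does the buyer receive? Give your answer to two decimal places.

148.90

Round 3 (the buyer proposes): rejection yields 0 for the seller; the buyer offers 0 and keeps 180.
Round 2 (the seller proposes): the buyer can get 180 next round, worth 0.68 × 180 = 122.4 now. The seller offers 122.4 and keeps 180 − 122.4 = 57.6.
Round 1 (the buyer proposes): the seller can get 57.6 next round, worth 0.54 × 57.6 = 31.104 now; the buyer offers that and keeps 148.896.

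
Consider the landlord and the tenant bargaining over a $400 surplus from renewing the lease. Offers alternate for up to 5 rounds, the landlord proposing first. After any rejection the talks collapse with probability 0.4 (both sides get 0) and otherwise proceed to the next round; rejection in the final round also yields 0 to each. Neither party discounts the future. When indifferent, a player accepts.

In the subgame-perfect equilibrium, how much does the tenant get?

130.56

Round 5 (the landlord proposes): the tenant will accept anything ≥ 0, so the landlord offers 0 and keeps 400.
Round 4 (the tenant proposes): rejecting gives the landlord an expected 0.6 × 400 = 240, so the tenant offers 240, keeping 160.
Round 3 (the landlord proposes): rejecting gives the tenant an expected 0.6 × 160 = 96, so the landlord offers 96, keeping 304.
Round 2 (the tenant proposes): rejecting gives the landlord an expected 0.6 × 304 = 182.4, so the tenant offers 182.4, keeping 217.6.
Round 1 (the landlord proposes): rejecting gives the tenant an expected 0.6 × 217.6 = 130.56, so the landlord offers 130.56, keeping 269.44.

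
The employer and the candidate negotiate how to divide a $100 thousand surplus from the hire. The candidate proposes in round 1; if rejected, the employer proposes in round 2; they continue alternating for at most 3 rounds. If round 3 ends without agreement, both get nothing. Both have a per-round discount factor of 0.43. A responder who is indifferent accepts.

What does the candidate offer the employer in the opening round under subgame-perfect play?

24.51

By backward induction:
Round 3 (the candidate proposes): the employer will accept anything ≥ 0, so the candidate offers 0 and keeps 100.
Round 2 (the employer proposes): the candidate can get 100 next round, worth 0.43 × 100 = 43 now, so the employer offers 43, keeping 57.
Round 1 (the candidate proposes): the employer can get 57 next round, worth 0.43 × 57 = 24.51 now, so the candidate offers 24.51, keeping 75.49.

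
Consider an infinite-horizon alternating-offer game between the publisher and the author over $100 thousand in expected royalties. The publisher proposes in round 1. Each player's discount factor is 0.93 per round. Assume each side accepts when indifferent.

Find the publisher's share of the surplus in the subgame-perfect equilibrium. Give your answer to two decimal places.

51.81

Let x be the publisher's share when the publisher proposes and y be the author's share when the author proposes.
The author accepts iff offered ≥ 0.93·y, so x = 100 − 0.93y. Symmetrically y = 100 − 0.93x.
Substituting: x = 100 − 0.93(100 − 0.93x), giving x(1 − 0.93·0.93) = 100(1 − 0.93).
So x = 100 × 0.07 / 0.1351 ≈ 51.8135, and the author receives 100 − x ≈ 48.1865.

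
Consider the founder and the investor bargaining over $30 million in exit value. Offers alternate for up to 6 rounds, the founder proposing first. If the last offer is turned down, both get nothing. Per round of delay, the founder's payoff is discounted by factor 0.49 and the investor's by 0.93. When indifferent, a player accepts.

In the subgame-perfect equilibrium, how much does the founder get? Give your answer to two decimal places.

3.49

Round 6 (the investor proposes): rejection yields 0 for the founder; the investor offers 0 and keeps 30.
Round 5 (the founder proposes): the investor can get 30 next round, worth 0.93 × 30 = 27.9 now; the founder offers that and keeps 2.1.
Round 4 (the investor proposes): the founder can get 2.1 next round, worth 0.49 × 2.1 = 1.029 now; the investor offers that and keeps 28.971.
Round 3 (the founder proposes): the investor can get 28.971 next round, worth 0.93 × 28.971 = 26.94303 now; the founder offers that and keeps 3.05697.
Round 2 (the investor proposes): the founder can get 3.05697 next round, worth 0.49 × 3.05697 = 1.4979153 now, so the investor offers 1.4979153, keeping 28.5020847.
Round 1 (the founder proposes): the investor can get 28.5020847 next round, worth 0.93 × 28.5020847 = 26.506938771 now; the founder offers that and keeps 3.493061229.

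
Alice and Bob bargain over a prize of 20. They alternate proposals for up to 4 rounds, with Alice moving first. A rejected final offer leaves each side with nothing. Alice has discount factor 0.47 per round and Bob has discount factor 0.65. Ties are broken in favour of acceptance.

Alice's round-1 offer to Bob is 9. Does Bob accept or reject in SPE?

Reject

Round 4 (Bob proposes): rejection yields 0 for Alice; Bob offers 0 and keeps 20.
Round 3 (Alice proposes): Bob can get 20 next round, worth 0.65 × 20 = 13 now. Alice offers 13 and keeps 20 − 13 = 7.
Round 2 (Bob proposes): Alice can get 7 next round, worth 0.47 × 7 = 3.29 now; Bob offers that and keeps 16.71.
So by rejecting in round 1, Bob gets 16.71 next round, worth 0.65 × 16.71 = 10.8615 now.
Offer 9 < 10.8615, so Bob rejects.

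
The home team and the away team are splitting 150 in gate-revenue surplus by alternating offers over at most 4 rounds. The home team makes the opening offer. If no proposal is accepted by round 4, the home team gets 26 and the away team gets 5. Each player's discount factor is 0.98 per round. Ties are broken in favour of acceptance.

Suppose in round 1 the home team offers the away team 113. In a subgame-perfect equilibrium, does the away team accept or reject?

Reject

Round 4 (the away team proposes): the home team gets 26 if talks fail, so the away team offers 26 and keeps 124.
Round 3 (the home team proposes): the away team can get 124 next round, worth 0.98 × 124 = 121.52 now, so the home team offers 121.52, keeping 28.48.
Round 2 (the away team proposes): the home team can get 28.48 next round, worth 0.98 × 28.48 = 27.9104 now, so the away team offers 27.9104, keeping 122.0896.
So by rejecting in round 1, the away team gets 122.0896 next round, worth 0.98 × 122.0896 = 119.647808 now.
Offer 113 < 119.647808, so the away team rejects.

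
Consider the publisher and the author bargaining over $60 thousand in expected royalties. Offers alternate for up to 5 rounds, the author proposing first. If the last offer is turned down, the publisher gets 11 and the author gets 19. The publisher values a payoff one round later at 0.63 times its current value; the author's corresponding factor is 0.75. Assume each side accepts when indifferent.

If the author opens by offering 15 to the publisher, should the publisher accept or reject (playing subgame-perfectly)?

Reject

Work out the publisher's continuation value if the offer is rejected.
Round 5 (the author proposes): the publisher gets 11 if talks fail, so the author offers 11 and keeps 49.
Round 4 (the publisher proposes): the author can get 49 next round, worth 0.75 × 49 = 36.75 now; the publisher offers that and keeps 23.25.
Round 3 (the author proposes): the publisher can get 23.25 next round, worth 0.63 × 23.25 = 14.6475 now. The author offers 14.6475 and keeps 60 − 14.6475 = 45.3525.
Round 2 (the publisher proposes): the author can get 45.3525 next round, worth 0.75 × 45.3525 = 34.014375 now. The publisher offers 34.014375 and keeps 60 − 34.014375 = 25.985625.
So by rejecting in round 1, the publisher gets 25.985625 next round, worth 0.63 × 25.985625 = 16.37094375 now.
Offer 15 < 16.37094375, so the publisher rejects.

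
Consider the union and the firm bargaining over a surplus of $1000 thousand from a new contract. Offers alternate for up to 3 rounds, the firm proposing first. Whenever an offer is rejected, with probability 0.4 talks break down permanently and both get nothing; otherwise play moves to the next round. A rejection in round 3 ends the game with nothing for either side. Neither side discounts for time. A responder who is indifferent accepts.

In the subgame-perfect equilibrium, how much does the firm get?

Round 3 (the firm proposes): rejection yields 0 for the union; the firm offers 0 and keeps 1000.
Round 2 (the union proposes): rejecting gives the firm an expected 0.6 × 1000 = 600; the union offers that and keeps 400.
Round 1 (the firm proposes): rejecting gives the union an expected 0.6 × 400 = 240. The firm offers 240 and keeps 1000 − 240 = 760.

760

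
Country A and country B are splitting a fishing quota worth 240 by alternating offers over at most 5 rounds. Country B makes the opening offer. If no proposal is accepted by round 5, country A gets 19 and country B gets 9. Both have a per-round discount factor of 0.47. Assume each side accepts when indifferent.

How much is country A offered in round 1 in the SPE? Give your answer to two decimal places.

By backward induction:
Round 5 (country B proposes): country A gets 19 if talks fail, so country B offers 19 and keeps 221.
Round 4 (country A proposes): country B can get 221 next round, worth 0.47 × 221 = 103.87 now; country A offers that and keeps 136.13.
Round 3 (country B proposes): country A can get 136.13 next round, worth 0.47 × 136.13 = 63.9811 now, so country B offers 63.9811, keeping 176.0189.
Round 2 (country A proposes): country B can get 176.0189 next round, worth 0.47 × 176.0189 = 82.728883 now. Country A offers 82.728883 and keeps 240 − 82.728883 = 157.271117.
Round 1 (country B proposes): country A can get 157.271117 next round, worth 0.47 × 157.271117 = 73.91742499 now. Country B offers 73.91742499 and keeps 240 − 73.91742499 = 166.08257501.

73.92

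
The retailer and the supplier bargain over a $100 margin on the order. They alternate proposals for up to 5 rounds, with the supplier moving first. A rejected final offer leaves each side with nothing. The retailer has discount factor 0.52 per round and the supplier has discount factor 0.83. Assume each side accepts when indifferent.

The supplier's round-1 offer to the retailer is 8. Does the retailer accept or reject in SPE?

Round 5 (the supplier proposes): the retailer will accept anything ≥ 0, so the supplier offers 0 and keeps 100.
Round 4 (the retailer proposes): the supplier can get 100 next round, worth 0.83 × 100 = 83 now, so the retailer offers 83, keeping 17.
Round 3 (the supplier proposes): the retailer can get 17 next round, worth 0.52 × 17 = 8.84 now; the supplier offers that and keeps 91.16.
Round 2 (the retailer proposes): the supplier can get 91.16 next round, worth 0.83 × 91.16 = 75.6628 now. The retailer offers 75.6628 and keeps 100 − 75.6628 = 24.3372.
So by rejecting in round 1, the retailer gets 24.3372 next round, worth 0.52 × 24.3372 = 12.655344 now.
Offer 8 < 12.655344, so the retailer rejects.

Reject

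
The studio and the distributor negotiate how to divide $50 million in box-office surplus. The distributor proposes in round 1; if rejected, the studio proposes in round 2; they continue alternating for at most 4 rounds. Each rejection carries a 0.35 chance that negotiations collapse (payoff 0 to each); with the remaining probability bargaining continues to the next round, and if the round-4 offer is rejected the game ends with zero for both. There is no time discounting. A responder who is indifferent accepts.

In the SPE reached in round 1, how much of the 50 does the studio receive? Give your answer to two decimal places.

Round 4 (the studio proposes): the distributor will accept anything ≥ 0, so the studio offers 0 and keeps 50.
Round 3 (the distributor proposes): rejecting gives the studio an expected 0.65 × 50 = 32.5; the distributor offers that and keeps 17.5.
Round 2 (the studio proposes): rejecting gives the distributor an expected 0.65 × 17.5 = 11.375. The studio offers 11.375 and keeps 50 − 11.375 = 38.625.
Round 1 (the distributor proposes): rejecting gives the studio an expected 0.65 × 38.625 = 25.10625; the distributor offers that and keeps 24.89375.

25.11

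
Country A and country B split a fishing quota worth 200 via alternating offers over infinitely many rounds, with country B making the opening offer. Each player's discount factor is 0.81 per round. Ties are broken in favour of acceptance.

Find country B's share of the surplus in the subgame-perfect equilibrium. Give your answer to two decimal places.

110.50

Let x be country B's share when country B proposes and y be country A's share when country A proposes.
Country A accepts iff offered ≥ 0.81·y, so x = 200 − 0.81y. Symmetrically y = 200 − 0.81x.
Substituting: x = 200 − 0.81(200 − 0.81x), giving x(1 − 0.81·0.81) = 200(1 − 0.81).
So x = 200 × 0.19 / 0.3439 ≈ 110.4972, and country A receives 200 − x ≈ 89.5028.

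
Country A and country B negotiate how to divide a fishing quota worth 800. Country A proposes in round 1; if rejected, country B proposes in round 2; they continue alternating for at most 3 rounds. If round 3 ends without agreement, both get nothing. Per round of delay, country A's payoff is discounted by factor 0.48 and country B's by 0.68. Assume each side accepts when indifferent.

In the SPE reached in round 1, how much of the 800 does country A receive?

517.12

Work backward from the last round.
Round 3 (country A proposes): country B will accept anything ≥ 0, so country A offers 0 and keeps 800.
Round 2 (country B proposes): country A can get 800 next round, worth 0.48 × 800 = 384 now; country B offers that and keeps 416.
Round 1 (country A proposes): country B can get 416 next round, worth 0.68 × 416 = 282.88 now. Country A offers 282.88 and keeps 800 − 282.88 = 517.12.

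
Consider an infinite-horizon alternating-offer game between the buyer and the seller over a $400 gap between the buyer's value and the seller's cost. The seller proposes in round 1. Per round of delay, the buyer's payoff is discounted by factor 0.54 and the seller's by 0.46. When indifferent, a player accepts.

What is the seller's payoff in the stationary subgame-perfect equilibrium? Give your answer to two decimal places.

244.81

When the seller proposes, the buyer accepts any offer worth at least 0.54 times what the buyer would get by proposing next round; and vice versa.
This gives x = 400 − 0.54y and y = 400 − 0.46x, where x and y are each side's share when it proposes.
Hence (1 − 0.54·0.46)x = 400(1 − 0.54), i.e. 0.7516·x = 184.
x ≈ 244.8111; the buyer's share is 400 − x ≈ 155.1889.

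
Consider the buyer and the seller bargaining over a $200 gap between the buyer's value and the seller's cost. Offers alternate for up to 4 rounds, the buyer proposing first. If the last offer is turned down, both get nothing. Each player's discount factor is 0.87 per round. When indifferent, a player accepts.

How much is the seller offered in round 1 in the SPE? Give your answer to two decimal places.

Round 4 (the seller proposes): rejection yields 0 for the buyer; the seller offers 0 and keeps 200.
Round 3 (the buyer proposes): the seller can get 200 next round, worth 0.87 × 200 = 174 now, so the buyer offers 174, keeping 26.
Round 2 (the seller proposes): the buyer can get 26 next round, worth 0.87 × 26 = 22.62 now; the seller offers that and keeps 177.38.
Round 1 (the buyer proposes): the seller can get 177.38 next round, worth 0.87 × 177.38 = 154.3206 now. The buyer offers 154.3206 and keeps 200 − 154.3206 = 45.6794.

154.32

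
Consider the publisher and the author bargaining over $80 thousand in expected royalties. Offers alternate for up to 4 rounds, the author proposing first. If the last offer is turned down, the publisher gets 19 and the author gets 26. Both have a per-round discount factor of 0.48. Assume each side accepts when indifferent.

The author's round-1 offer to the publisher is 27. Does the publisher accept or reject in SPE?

Round 4 (the publisher proposes): the author gets 26 if talks fail, so the publisher offers 26 and keeps 54.
Round 3 (the author proposes): the publisher can get 54 next round, worth 0.48 × 54 = 25.92 now, so the author offers 25.92, keeping 54.08.
Round 2 (the publisher proposes): the author can get 54.08 next round, worth 0.48 × 54.08 = 25.9584 now; the publisher offers that and keeps 54.0416.
So by rejecting in round 1, the publisher gets 54.0416 next round, worth 0.48 × 54.0416 = 25.939968 now.
Offer 27 ≥ 25.939968, so the publisher accepts.

Accept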